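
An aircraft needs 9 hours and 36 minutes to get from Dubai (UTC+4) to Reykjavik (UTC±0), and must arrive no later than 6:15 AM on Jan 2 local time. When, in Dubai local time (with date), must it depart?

12:39 AM on Jan 2

Target arrival is already UTC: 6:15 AM on Jan 2.
Subtract 9 hours 36 minutes → departure 8:39 PM UTC on Jan 1.
Dubai is UTC+4:00: 8:39 PM + 4:00 = 12:39 AM on Jan 2.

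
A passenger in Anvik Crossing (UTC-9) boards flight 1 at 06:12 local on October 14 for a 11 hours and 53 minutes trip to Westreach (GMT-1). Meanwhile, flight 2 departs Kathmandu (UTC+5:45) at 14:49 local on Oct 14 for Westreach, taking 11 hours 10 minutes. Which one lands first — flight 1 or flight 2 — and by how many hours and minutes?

the second, by 6 hours 51 minutes

Flight 1 in UTC: 06:12 + 9:00 = 15:12 on Oct 14.
+11 hours and 53 minutes → arrive 03:05 UTC on Oct 15.
Flight 2 in UTC: 14:49 − 5:45 = 09:04 on Oct 14.
+11 hours 10 minutes → arrive 20:14 UTC on Oct 14.
Flight 2 lands earlier by 6 hours 51 minutes.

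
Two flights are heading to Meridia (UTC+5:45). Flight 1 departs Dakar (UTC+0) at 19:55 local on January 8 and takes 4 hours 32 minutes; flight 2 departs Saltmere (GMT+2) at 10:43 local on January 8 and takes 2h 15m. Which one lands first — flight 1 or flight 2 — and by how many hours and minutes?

Flight 1 departs at 19:55 UTC (Jan 8).
+4 hours 32 minutes → arrive 00:27 UTC on Jan 9.
Flight 2 in UTC: 10:43 − 2:00 = 08:43 on Jan 8.
+2 hours 15 minutes → arrive 10:58 UTC on Jan 8.
Flight 2 lands earlier by 13 hours 29 minutes.

the second, by 13 hours 29 minutes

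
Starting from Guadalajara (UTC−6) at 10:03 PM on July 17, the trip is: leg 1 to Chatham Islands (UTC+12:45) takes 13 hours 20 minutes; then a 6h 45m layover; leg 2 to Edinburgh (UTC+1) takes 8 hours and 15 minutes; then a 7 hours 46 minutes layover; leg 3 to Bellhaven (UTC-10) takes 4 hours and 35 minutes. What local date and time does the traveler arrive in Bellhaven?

Convert departure to UTC: 10:03 PM + 6:00 = 4:03 AM UTC on Jul 18.
Add 13 hours 20 minutes leg 1 → 5:23 PM UTC.
Add 6 hours and 45 minutes layover in Chatham Islands → 12:08 AM UTC (Jul 19).
Add 8 hours and 15 minutes leg 2 → 8:23 AM UTC.
Add 7 hours 46 minutes layover in Edinburgh → 4:09 PM UTC.
Add 4 hours and 35 minutes leg 3 → 8:44 PM UTC.
Bellhaven is UTC−10:00, so local arrival = 8:44 PM − 10:00 = 10:44 AM on Jul 19.

10:44 AM on Jul 19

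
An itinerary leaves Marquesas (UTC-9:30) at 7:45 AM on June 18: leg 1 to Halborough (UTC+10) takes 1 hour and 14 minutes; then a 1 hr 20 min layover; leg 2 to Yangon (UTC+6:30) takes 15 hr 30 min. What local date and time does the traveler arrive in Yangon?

Convert departure to UTC: 7:45 AM + 9:30 = 5:15 PM UTC on Jun 18.
Add 1 hour and 14 minutes leg 1 → 6:29 PM UTC.
Add 1 hour 20 minutes layover in Halborough → 7:49 PM UTC.
Add 15 hours 30 minutes leg 2 → 11:19 AM UTC (Jun 19).
Yangon is UTC+6:30, so local arrival = 11:19 AM + 6:30 = 5:49 PM on Jun 19.

5:49 PM on June 19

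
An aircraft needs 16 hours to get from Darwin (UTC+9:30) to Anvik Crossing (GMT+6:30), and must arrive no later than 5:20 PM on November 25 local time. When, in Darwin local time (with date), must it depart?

4:20 AM on Nov 25

Target arrival in UTC: 5:20 PM − 6:30 = 10:50 AM on Nov 25.
Subtract 16 hours → departure 6:50 PM UTC on Nov 24.
Darwin is UTC+9:30: 6:50 PM + 9:30 = 4:20 AM on Nov 25.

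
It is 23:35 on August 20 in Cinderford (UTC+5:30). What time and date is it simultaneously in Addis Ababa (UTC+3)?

21:05 on August 20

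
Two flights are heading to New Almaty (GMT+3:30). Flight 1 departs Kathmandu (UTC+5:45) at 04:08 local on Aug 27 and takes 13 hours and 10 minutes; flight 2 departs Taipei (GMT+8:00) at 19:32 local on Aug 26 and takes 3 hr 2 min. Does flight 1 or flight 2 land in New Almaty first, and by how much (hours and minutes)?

the second, by 20 hours 59 minutes

Flight 1 in UTC: 04:08 − 5:45 = 22:23 on Aug 26.
+13 hours and 10 minutes → arrive 11:33 UTC on Aug 27.
Flight 2 in UTC: 19:32 − 8:00 = 11:32 on Aug 26.
+3 hours and 2 minutes → arrive 14:34 UTC on Aug 26.
Flight 2 lands earlier by 20 hours 59 minutes.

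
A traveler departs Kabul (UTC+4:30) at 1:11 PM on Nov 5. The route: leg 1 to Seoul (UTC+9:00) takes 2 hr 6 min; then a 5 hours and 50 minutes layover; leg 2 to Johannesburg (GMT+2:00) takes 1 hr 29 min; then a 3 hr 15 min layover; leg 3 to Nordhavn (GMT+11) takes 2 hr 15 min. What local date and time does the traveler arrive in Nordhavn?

10:36 AM on November 6

Convert departure to UTC: 1:11 PM − 4:30 = 8:41 AM UTC on Nov 5.
Add 2 hours and 6 minutes leg 1 → 10:47 AM UTC.
Add 5 hours 50 minutes layover in Seoul → 4:37 PM UTC.
Add 1 hour and 29 minutes leg 2 → 6:06 PM UTC.
Add 3 hours and 15 minutes layover in Johannesburg → 9:21 PM UTC.
Add 2 hours and 15 minutes leg 3 → 11:36 PM UTC.
Nordhavn is UTC+11:00, so local arrival = 11:36 PM + 11:00 = 10:36 AM on Nov 6.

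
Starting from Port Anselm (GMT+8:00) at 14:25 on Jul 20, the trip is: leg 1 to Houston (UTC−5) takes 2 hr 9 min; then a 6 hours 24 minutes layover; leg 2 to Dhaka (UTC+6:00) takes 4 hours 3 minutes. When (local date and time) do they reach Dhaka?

Convert departure to UTC: 14:25 − 8:00 = 06:25 UTC on Jul 20.
Add 2 hours 9 minutes leg 1 → 08:34 UTC.
Add 6 hours and 24 minutes layover in Houston → 14:58 UTC.
Add 4 hours and 3 minutes leg 2 → 19:01 UTC.
Dhaka is UTC+6:00, so local arrival = 19:01 + 6:00 = 01:01 on Jul 21.

01:01 on July 21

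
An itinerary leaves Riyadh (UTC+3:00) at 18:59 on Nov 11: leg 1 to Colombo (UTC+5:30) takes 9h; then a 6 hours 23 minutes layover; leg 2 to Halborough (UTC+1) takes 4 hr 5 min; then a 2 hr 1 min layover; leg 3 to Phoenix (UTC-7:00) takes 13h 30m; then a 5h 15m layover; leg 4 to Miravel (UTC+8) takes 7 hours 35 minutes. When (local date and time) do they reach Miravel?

23:48 on Nov 13

Convert departure to UTC: 18:59 − 3:00 = 15:59 UTC on Nov 11.
Add 9 hours leg 1 → 00:59 UTC (Nov 12).
Add 6 hours 23 minutes layover in Colombo → 07:22 UTC.
Add 4 hours 5 minutes leg 2 → 11:27 UTC.
Add 2 hours 1 minute layover in Halborough → 13:28 UTC.
Add 13 hours 30 minutes leg 3 → 02:58 UTC (Nov 13).
Add 5 hours 15 minutes layover in Phoenix → 08:13 UTC.
Add 7 hours and 35 minutes leg 4 → 15:48 UTC.
Miravel is UTC+8:00, so local arrival = 15:48 + 8:00 = 23:48 on Nov 13.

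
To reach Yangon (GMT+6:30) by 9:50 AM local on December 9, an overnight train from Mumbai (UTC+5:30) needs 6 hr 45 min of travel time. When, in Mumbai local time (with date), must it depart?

Target arrival in UTC: 9:50 AM − 6:30 = 3:20 AM on Dec 9.
Subtract 6 hours and 45 minutes → departure 8:35 PM UTC on Dec 8.
Mumbai is UTC+5:30: 8:35 PM + 5:30 = 2:05 AM on Dec 9.

2:05 AM on Dec 9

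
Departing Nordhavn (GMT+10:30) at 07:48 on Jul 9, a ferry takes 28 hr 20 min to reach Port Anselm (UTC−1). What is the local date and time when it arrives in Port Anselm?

00:38 on July 10

Convert departure to UTC: 07:48 − 10:30 = 21:18 UTC on Jul 8.
Add 28 hours and 20 minutes travel time → 01:38 UTC (Jul 10).
Port Anselm is UTC−1:00, so local arrival = 01:38 − 1:00 = 00:38 on Jul 10.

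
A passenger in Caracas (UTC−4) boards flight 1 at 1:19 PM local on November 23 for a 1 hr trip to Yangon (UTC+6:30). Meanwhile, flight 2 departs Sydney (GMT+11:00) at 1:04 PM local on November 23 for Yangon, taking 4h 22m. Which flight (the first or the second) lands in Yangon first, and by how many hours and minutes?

the second, by 11 hours 53 minutes

Flight 1 in UTC: 1:19 PM + 4:00 = 5:19 PM on Nov 23.
+1 hour → arrive 6:19 PM UTC on Nov 23.
Flight 2 in UTC: 1:04 PM − 11:00 = 2:04 AM on Nov 23.
+4 hours and 22 minutes → arrive 6:26 AM UTC on Nov 23.
Flight 2 lands earlier by 11 hours 53 minutes.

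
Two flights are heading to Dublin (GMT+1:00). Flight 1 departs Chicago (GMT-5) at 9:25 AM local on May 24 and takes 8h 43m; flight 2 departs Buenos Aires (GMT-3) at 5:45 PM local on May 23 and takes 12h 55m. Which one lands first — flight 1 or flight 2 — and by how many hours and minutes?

the second, by 13 hours 28 minutes

Flight 1 in UTC: 9:25 AM + 5:00 = 2:25 PM on May 24.
+8 hours 43 minutes → arrive 11:08 PM UTC on May 24.
Flight 2 in UTC: 5:45 PM + 3:00 = 8:45 PM on May 23.
+12 hours 55 minutes → arrive 9:40 AM UTC on May 24.
Flight 2 lands earlier by 13 hours 28 minutes.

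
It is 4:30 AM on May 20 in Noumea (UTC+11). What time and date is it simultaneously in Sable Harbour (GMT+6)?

11:30 PM on May 19

Sable Harbour is 5:00 behind Noumea.
Shift by the zone difference: 4:30 AM − 5:00 = 11:30 PM on May 19 in Sable Harbour.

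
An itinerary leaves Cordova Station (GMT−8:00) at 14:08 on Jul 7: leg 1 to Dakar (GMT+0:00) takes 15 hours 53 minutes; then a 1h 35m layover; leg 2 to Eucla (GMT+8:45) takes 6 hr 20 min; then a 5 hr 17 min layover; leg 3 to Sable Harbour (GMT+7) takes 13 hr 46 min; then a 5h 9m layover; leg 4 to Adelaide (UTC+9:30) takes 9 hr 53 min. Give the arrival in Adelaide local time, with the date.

17:31 on July 10

Convert departure to UTC: 14:08 + 8:00 = 22:08 UTC on Jul 7.
Add 15 hours and 53 minutes leg 1 → 14:01 UTC (Jul 8).
Add 1 hour and 35 minutes layover in Dakar → 15:36 UTC.
Add 6 hours 20 minutes leg 2 → 21:56 UTC.
Add 5 hours and 17 minutes layover in Eucla → 03:13 UTC (Jul 9).
Add 13 hours 46 minutes leg 3 → 16:59 UTC.
Add 5 hours and 9 minutes layover in Sable Harbour → 22:08 UTC.
Add 9 hours 53 minutes leg 4 → 08:01 UTC (Jul 10).
Adelaide is UTC+9:30, so local arrival = 08:01 + 9:30 = 17:31 on Jul 10.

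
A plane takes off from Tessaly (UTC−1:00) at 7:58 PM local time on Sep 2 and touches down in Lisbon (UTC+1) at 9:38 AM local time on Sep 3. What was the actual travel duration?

11 hours 40 minutes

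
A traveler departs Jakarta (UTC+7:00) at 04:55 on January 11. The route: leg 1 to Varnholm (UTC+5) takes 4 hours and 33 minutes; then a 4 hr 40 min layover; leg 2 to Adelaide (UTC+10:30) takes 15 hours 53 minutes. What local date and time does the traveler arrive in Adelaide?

Convert departure to UTC: 04:55 − 7:00 = 21:55 UTC on Jan 10.
Add 4 hours and 33 minutes leg 1 → 02:28 UTC (Jan 11).
Add 4 hours 40 minutes layover in Varnholm → 07:08 UTC.
Add 15 hours 53 minutes leg 2 → 23:01 UTC.
Adelaide is UTC+10:30, so local arrival = 23:01 + 10:30 = 09:31 on Jan 12.

09:31 on Jan 12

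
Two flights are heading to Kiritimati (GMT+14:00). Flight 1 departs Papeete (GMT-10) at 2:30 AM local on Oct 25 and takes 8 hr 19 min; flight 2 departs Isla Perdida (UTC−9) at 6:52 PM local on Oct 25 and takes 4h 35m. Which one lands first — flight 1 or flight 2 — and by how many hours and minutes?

the first, by 11 hours 38 minutes

Flight 1 in UTC: 2:30 AM + 10:00 = 12:30 PM on Oct 25.
+8 hours and 19 minutes → arrive 8:49 PM UTC on Oct 25.
Flight 2 in UTC: 6:52 PM + 9:00 = 3:52 AM on Oct 26.
+4 hours 35 minutes → arrive 8:27 AM UTC on Oct 26.
Flight 1 lands earlier by 11 hours 38 minutes.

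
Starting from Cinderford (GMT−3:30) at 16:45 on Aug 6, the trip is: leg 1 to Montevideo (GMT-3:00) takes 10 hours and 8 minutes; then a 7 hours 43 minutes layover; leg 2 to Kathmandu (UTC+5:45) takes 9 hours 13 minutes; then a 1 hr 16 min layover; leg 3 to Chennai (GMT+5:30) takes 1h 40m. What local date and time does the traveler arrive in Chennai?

07:45 on August 8

Convert departure to UTC: 16:45 + 3:30 = 20:15 UTC on Aug 6.
Add 10 hours 8 minutes leg 1 → 06:23 UTC (Aug 7).
Add 7 hours and 43 minutes layover in Montevideo → 14:06 UTC.
Add 9 hours 13 minutes leg 2 → 23:19 UTC.
Add 1 hour 16 minutes layover in Kathmandu → 00:35 UTC (Aug 8).
Add 1 hour and 40 minutes leg 3 → 02:15 UTC.
Chennai is UTC+5:30, so local arrival = 02:15 + 5:30 = 07:45 on Aug 8.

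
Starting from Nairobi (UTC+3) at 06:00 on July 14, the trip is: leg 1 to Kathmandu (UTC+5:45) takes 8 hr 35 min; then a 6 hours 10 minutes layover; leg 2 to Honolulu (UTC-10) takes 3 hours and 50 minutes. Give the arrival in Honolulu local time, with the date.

Convert departure to UTC: 06:00 − 3:00 = 03:00 UTC on Jul 14.
Add 8 hours 35 minutes leg 1 → 11:35 UTC.
Add 6 hours and 10 minutes layover in Kathmandu → 17:45 UTC.
Add 3 hours and 50 minutes leg 2 → 21:35 UTC.
Honolulu is UTC−10:00, so local arrival = 21:35 − 10:00 = 11:35 on Jul 14.

11:35 on July 14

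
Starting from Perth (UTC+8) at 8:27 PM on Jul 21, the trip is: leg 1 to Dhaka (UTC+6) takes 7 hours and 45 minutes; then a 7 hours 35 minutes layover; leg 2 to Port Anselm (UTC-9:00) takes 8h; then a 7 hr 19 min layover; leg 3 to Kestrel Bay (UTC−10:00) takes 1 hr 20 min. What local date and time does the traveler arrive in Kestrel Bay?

10:26 AM on July 22

Convert departure to UTC: 8:27 PM − 8:00 = 12:27 PM UTC on Jul 21.
Add 7 hours and 45 minutes leg 1 → 8:12 PM UTC.
Add 7 hours 35 minutes layover in Dhaka → 3:47 AM UTC (Jul 22).
Add 8 hours leg 2 → 11:47 AM UTC.
Add 7 hours 19 minutes layover in Port Anselm → 7:06 PM UTC.
Add 1 hour 20 minutes leg 3 → 8:26 PM UTC.
Kestrel Bay is UTC−10:00, so local arrival = 8:26 PM − 10:00 = 10:26 AM on Jul 22.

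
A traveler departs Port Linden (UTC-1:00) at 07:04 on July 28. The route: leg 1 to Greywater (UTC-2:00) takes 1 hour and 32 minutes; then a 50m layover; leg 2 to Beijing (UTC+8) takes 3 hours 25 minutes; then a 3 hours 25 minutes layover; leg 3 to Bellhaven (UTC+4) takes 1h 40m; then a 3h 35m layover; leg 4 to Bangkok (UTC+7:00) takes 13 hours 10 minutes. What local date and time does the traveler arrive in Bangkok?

Convert departure to UTC: 07:04 + 1:00 = 08:04 UTC on Jul 28.
Add 1 hour and 32 minutes leg 1 → 09:36 UTC.
Add 50 minutes layover in Greywater → 10:26 UTC.
Add 3 hours 25 minutes leg 2 → 13:51 UTC.
Add 3 hours and 25 minutes layover in Beijing → 17:16 UTC.
Add 1 hour and 40 minutes leg 3 → 18:56 UTC.
Add 3 hours and 35 minutes layover in Bellhaven → 22:31 UTC.
Add 13 hours 10 minutes leg 4 → 11:41 UTC (Jul 29).
Bangkok is UTC+7:00, so local arrival = 11:41 + 7:00 = 18:41 on Jul 29.

18:41 on Jul 29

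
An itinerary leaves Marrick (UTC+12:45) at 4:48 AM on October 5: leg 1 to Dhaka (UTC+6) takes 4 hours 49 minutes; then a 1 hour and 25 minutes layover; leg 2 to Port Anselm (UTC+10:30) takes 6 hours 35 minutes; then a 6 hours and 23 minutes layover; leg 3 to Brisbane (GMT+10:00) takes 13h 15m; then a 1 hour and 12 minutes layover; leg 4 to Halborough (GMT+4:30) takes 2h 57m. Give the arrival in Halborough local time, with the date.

9:09 AM on October 6

Convert departure to UTC: 4:48 AM − 12:45 = 4:03 PM UTC on Oct 4.
Add 4 hours and 49 minutes leg 1 → 8:52 PM UTC.
Add 1 hour 25 minutes layover in Dhaka → 10:17 PM UTC.
Add 6 hours 35 minutes leg 2 → 4:52 AM UTC (Oct 5).
Add 6 hours 23 minutes layover in Port Anselm → 11:15 AM UTC.
Add 13 hours and 15 minutes leg 3 → 12:30 AM UTC (Oct 6).
Add 1 hour and 12 minutes layover in Brisbane → 1:42 AM UTC.
Add 2 hours 57 minutes leg 4 → 4:39 AM UTC.
Halborough is UTC+4:30, so local arrival = 4:39 AM + 4:30 = 9:09 AM on Oct 6.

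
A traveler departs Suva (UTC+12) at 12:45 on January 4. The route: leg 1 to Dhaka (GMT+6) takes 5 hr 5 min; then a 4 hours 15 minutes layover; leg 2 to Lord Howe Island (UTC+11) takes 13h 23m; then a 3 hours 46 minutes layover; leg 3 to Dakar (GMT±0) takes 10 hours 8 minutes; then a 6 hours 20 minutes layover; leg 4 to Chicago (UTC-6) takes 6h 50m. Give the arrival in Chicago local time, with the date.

20:32 on January 5

Convert departure to UTC: 12:45 − 12:00 = 00:45 UTC on Jan 4.
Add 5 hours and 5 minutes leg 1 → 05:50 UTC.
Add 4 hours and 15 minutes layover in Dhaka → 10:05 UTC.
Add 13 hours 23 minutes leg 2 → 23:28 UTC.
Add 3 hours and 46 minutes layover in Lord Howe Island → 03:14 UTC (Jan 5).
Add 10 hours and 8 minutes leg 3 → 13:22 UTC.
Add 6 hours 20 minutes layover in Dakar → 19:42 UTC.
Add 6 hours 50 minutes leg 4 → 02:32 UTC (Jan 6).
Chicago is UTC−6:00, so local arrival = 02:32 − 6:00 = 20:32 on Jan 5.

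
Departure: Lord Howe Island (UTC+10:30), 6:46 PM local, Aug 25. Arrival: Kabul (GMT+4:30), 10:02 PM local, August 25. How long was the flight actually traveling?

9 hours 16 minutes

Departure in UTC: 6:46 PM − 10:30 = 8:16 AM on Aug 25.
Arrival in UTC: 10:02 PM − 4:30 = 5:32 PM on Aug 25.
Elapsed = 5:32 PM − 8:16 AM = 9 hours 16 minutes.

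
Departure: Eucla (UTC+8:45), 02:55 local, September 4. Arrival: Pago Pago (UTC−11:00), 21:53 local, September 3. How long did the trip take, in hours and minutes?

14 hours 43 minutes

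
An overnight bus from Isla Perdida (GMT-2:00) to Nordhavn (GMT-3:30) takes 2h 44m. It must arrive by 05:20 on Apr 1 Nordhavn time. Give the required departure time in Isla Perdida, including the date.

04:06 on April 1

Target arrival in UTC: 05:20 + 3:30 = 08:50 on Apr 1.
Subtract 2 hours and 44 minutes → departure 06:06 UTC on Apr 1.
Isla Perdida is UTC−2:00: 06:06 − 2:00 = 04:06 on Apr 1.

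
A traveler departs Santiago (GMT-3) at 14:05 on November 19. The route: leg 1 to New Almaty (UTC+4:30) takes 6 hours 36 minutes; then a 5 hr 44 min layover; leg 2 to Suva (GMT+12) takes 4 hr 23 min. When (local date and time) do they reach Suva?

21:48 on November 20

Convert departure to UTC: 14:05 + 3:00 = 17:05 UTC on Nov 19.
Add 6 hours 36 minutes leg 1 → 23:41 UTC.
Add 5 hours and 44 minutes layover in New Almaty → 05:25 UTC (Nov 20).
Add 4 hours and 23 minutes leg 2 → 09:48 UTC.
Suva is UTC+12:00, so local arrival = 09:48 + 12:00 = 21:48 on Nov 20.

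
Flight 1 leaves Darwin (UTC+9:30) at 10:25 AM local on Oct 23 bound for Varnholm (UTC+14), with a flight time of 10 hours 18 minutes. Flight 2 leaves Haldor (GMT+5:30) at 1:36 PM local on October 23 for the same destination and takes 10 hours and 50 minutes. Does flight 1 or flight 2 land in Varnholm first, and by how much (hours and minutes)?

Flight 1 in UTC: 10:25 AM − 9:30 = 12:55 AM on Oct 23.
+10 hours and 18 minutes → arrive 11:13 AM UTC on Oct 23.
Flight 2 in UTC: 1:36 PM − 5:30 = 8:06 AM on Oct 23.
+10 hours and 50 minutes → arrive 6:56 PM UTC on Oct 23.
Flight 1 lands earlier by 7 hours 43 minutes.

the first, by 7 hours 43 minutes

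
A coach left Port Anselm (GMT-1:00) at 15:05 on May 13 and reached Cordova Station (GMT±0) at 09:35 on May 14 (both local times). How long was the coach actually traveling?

17 hours 30 minutes

Departure in UTC: 15:05 + 1:00 = 16:05 on May 13.
Arrival is already UTC: 09:35 on May 14.
Elapsed = 09:35 − 16:05 (+1 day) = 17 hours 30 minutes.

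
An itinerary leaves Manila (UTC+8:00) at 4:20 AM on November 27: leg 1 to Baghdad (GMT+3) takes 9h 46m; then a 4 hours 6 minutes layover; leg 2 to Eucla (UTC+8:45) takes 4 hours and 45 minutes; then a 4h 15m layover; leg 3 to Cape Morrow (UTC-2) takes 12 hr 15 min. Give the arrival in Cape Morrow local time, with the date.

Convert departure to UTC: 4:20 AM − 8:00 = 8:20 PM UTC on Nov 26.
Add 9 hours 46 minutes leg 1 → 6:06 AM UTC (Nov 27).
Add 4 hours and 6 minutes layover in Baghdad → 10:12 AM UTC.
Add 4 hours and 45 minutes leg 2 → 2:57 PM UTC.
Add 4 hours and 15 minutes layover in Eucla → 7:12 PM UTC.
Add 12 hours and 15 minutes leg 3 → 7:27 AM UTC (Nov 28).
Cape Morrow is UTC−2:00, so local arrival = 7:27 AM − 2:00 = 5:27 AM on Nov 28.

5:27 AM on Nov 28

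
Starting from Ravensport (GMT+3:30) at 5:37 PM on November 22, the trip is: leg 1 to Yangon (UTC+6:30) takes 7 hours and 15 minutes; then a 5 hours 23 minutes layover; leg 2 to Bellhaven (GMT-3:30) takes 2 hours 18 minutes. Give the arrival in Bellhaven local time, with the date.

1:33 AM on November 23

Convert departure to UTC: 5:37 PM − 3:30 = 2:07 PM UTC on Nov 22.
Add 7 hours and 15 minutes leg 1 → 9:22 PM UTC.
Add 5 hours 23 minutes layover in Yangon → 2:45 AM UTC (Nov 23).
Add 2 hours and 18 minutes leg 2 → 5:03 AM UTC.
Bellhaven is UTC−3:30, so local arrival = 5:03 AM − 3:30 = 1:33 AM on Nov 23.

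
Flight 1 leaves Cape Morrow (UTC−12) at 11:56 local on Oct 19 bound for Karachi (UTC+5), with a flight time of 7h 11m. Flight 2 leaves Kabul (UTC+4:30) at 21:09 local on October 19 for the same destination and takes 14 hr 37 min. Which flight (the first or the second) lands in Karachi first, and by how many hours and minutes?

the first, by 9 minutes

Flight 1 in UTC: 11:56 + 12:00 = 23:56 on Oct 19.
+7 hours and 11 minutes → arrive 07:07 UTC on Oct 20.
Flight 2 in UTC: 21:09 − 4:30 = 16:39 on Oct 19.
+14 hours and 37 minutes → arrive 07:16 UTC on Oct 20.
Flight 1 lands earlier by 9 minutes.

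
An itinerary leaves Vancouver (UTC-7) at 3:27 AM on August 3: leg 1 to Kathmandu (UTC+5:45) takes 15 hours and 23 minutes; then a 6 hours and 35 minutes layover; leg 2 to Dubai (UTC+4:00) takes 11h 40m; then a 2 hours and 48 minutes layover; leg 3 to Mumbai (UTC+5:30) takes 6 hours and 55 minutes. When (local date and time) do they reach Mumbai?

11:18 AM on August 5

Convert departure to UTC: 3:27 AM + 7:00 = 10:27 AM UTC on Aug 3.
Add 15 hours 23 minutes leg 1 → 1:50 AM UTC (Aug 4).
Add 6 hours and 35 minutes layover in Kathmandu → 8:25 AM UTC.
Add 11 hours and 40 minutes leg 2 → 8:05 PM UTC.
Add 2 hours 48 minutes layover in Dubai → 10:53 PM UTC.
Add 6 hours and 55 minutes leg 3 → 5:48 AM UTC (Aug 5).
Mumbai is UTC+5:30, so local arrival = 5:48 AM + 5:30 = 11:18 AM on Aug 5.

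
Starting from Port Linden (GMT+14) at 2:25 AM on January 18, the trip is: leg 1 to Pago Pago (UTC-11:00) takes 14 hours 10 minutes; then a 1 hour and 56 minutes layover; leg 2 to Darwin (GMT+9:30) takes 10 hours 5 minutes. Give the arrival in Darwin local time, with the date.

12:06 AM on Jan 19

Convert departure to UTC: 2:25 AM − 14:00 = 12:25 PM UTC on Jan 17.
Add 14 hours 10 minutes leg 1 → 2:35 AM UTC (Jan 18).
Add 1 hour 56 minutes layover in Pago Pago → 4:31 AM UTC.
Add 10 hours 5 minutes leg 2 → 2:36 PM UTC.
Darwin is UTC+9:30, so local arrival = 2:36 PM + 9:30 = 12:06 AM on Jan 19.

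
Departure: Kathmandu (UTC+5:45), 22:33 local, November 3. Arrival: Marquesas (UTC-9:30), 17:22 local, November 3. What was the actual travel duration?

Departure in UTC: 22:33 − 5:45 = 16:48 on Nov 3.
Arrival in UTC: 17:22 + 9:30 = 02:52 on Nov 4.
Elapsed = 02:52 − 16:48 (+1 day) = 10 hours 4 minutes.

10 hours 4 minutes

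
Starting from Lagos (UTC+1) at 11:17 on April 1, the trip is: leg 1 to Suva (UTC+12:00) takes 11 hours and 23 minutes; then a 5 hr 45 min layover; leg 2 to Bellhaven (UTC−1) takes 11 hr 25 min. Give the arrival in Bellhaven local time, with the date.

Convert departure to UTC: 11:17 − 1:00 = 10:17 UTC on Apr 1.
Add 11 hours and 23 minutes leg 1 → 21:40 UTC.
Add 5 hours and 45 minutes layover in Suva → 03:25 UTC (Apr 2).
Add 11 hours 25 minutes leg 2 → 14:50 UTC.
Bellhaven is UTC−1:00, so local arrival = 14:50 − 1:00 = 13:50 on Apr 2.

13:50 on Apr 2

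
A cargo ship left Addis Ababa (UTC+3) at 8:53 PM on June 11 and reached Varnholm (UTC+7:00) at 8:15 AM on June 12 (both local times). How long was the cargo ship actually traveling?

7 hours 22 minutes

Departure in UTC: 8:53 PM − 3:00 = 5:53 PM on Jun 11.
Arrival in UTC: 8:15 AM − 7:00 = 1:15 AM on Jun 12.
Elapsed = 1:15 AM − 5:53 PM (+1 day) = 7 hours 22 minutes.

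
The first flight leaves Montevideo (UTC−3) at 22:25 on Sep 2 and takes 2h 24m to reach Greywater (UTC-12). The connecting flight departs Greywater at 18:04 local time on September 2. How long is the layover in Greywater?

2 hours 15 minutes

Convert departure to UTC: 22:25 + 3:00 = 01:25 UTC on Sep 3.
Add 2 hours 24 minutes flight time → 03:49 UTC.
Greywater is UTC−12:00, so local arrival = 03:49 − 12:00 = 15:49 on Sep 2.
Layover = 18:04 − 15:49 = 2 hours 15 minutes.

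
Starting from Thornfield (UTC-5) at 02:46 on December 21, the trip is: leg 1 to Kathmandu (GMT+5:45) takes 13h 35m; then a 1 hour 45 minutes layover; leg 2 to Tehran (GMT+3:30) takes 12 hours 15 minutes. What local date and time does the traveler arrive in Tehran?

Convert departure to UTC: 02:46 + 5:00 = 07:46 UTC on Dec 21.
Add 13 hours 35 minutes leg 1 → 21:21 UTC.
Add 1 hour and 45 minutes layover in Kathmandu → 23:06 UTC.
Add 12 hours and 15 minutes leg 2 → 11:21 UTC (Dec 22).
Tehran is UTC+3:30, so local arrival = 11:21 + 3:30 = 14:51 on Dec 22.

14:51 on December 22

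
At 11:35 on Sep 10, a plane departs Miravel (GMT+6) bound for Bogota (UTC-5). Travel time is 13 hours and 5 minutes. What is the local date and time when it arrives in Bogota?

Convert departure to UTC: 11:35 − 6:00 = 05:35 UTC on Sep 10.
Add 13 hours and 5 minutes travel time → 18:40 UTC.
Bogota is UTC−5:00, so local arrival = 18:40 − 5:00 = 13:40 on Sep 10.

13:40 on September 10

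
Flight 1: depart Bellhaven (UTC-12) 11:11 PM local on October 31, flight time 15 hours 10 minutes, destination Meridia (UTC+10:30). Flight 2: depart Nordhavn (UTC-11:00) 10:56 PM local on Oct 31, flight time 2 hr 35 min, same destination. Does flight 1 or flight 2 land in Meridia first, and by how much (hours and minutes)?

the second, by 13 hours 50 minutes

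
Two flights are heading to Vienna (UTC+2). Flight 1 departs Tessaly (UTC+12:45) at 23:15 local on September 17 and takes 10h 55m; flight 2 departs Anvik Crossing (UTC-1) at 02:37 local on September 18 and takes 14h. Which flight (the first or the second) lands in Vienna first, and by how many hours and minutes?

the first, by 20 hours 12 minutes

Flight 1 in UTC: 23:15 − 12:45 = 10:30 on Sep 17.
+10 hours and 55 minutes → arrive 21:25 UTC on Sep 17.
Flight 2 in UTC: 02:37 + 1:00 = 03:37 on Sep 18.
+14 hours → arrive 17:37 UTC on Sep 18.
Flight 1 lands earlier by 20 hours 12 minutes.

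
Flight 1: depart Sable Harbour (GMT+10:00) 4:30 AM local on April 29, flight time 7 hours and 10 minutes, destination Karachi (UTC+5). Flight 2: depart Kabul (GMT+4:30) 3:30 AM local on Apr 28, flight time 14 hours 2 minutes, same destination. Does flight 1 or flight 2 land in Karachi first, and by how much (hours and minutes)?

the second, by 12 hours 38 minutes

Flight 1 in UTC: 4:30 AM − 10:00 = 6:30 PM on Apr 28.
+7 hours and 10 minutes → arrive 1:40 AM UTC on Apr 29.
Flight 2 in UTC: 3:30 AM − 4:30 = 11:00 PM on Apr 27.
+14 hours 2 minutes → arrive 1:02 PM UTC on Apr 28.
Flight 2 lands earlier by 12 hours 38 minutes.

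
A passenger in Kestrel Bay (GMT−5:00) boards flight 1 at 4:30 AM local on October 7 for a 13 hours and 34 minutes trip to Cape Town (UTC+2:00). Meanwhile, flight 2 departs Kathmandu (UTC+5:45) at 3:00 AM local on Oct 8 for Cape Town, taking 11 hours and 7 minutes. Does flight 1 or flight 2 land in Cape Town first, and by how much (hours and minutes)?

the first, by 9 hours 18 minutes

Flight 1 in UTC: 4:30 AM + 5:00 = 9:30 AM on Oct 7.
+13 hours and 34 minutes → arrive 11:04 PM UTC on Oct 7.
Flight 2 in UTC: 3:00 AM − 5:45 = 9:15 PM on Oct 7.
+11 hours 7 minutes → arrive 8:22 AM UTC on Oct 8.
Flight 1 lands earlier by 9 hours 18 minutes.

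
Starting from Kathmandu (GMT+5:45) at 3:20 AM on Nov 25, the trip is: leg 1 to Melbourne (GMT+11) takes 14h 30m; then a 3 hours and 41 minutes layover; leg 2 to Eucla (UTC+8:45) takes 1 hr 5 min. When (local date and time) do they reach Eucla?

Convert departure to UTC: 3:20 AM − 5:45 = 9:35 PM UTC on Nov 24.
Add 14 hours 30 minutes leg 1 → 12:05 PM UTC (Nov 25).
Add 3 hours and 41 minutes layover in Melbourne → 3:46 PM UTC.
Add 1 hour 5 minutes leg 2 → 4:51 PM UTC.
Eucla is UTC+8:45, so local arrival = 4:51 PM + 8:45 = 1:36 AM on Nov 26.

1:36 AM on Nov 26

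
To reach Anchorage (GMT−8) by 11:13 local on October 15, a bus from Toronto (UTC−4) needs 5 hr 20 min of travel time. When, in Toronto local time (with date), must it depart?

Target arrival in UTC: 11:13 + 8:00 = 19:13 on Oct 15.
Subtract 5 hours and 20 minutes → departure 13:53 UTC on Oct 15.
Toronto is UTC−4:00: 13:53 − 4:00 = 09:53 on Oct 15.

09:53 on October 15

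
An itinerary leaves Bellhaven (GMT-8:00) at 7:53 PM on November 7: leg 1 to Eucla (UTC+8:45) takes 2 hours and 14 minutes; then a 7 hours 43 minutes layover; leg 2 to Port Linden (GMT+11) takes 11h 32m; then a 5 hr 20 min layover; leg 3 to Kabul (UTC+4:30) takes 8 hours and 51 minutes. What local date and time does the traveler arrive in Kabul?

Convert departure to UTC: 7:53 PM + 8:00 = 3:53 AM UTC on Nov 8.
Add 2 hours 14 minutes leg 1 → 6:07 AM UTC.
Add 7 hours 43 minutes layover in Eucla → 1:50 PM UTC.
Add 11 hours and 32 minutes leg 2 → 1:22 AM UTC (Nov 9).
Add 5 hours 20 minutes layover in Port Linden → 6:42 AM UTC.
Add 8 hours and 51 minutes leg 3 → 3:33 PM UTC.
Kabul is UTC+4:30, so local arrival = 3:33 PM + 4:30 = 8:03 PM on Nov 9.

8:03 PM on November 9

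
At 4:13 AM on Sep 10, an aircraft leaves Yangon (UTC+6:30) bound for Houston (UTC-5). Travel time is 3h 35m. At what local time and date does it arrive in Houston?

8:18 PM on Sep 9

Convert departure to UTC: 4:13 AM − 6:30 = 9:43 PM UTC on Sep 9.
Add 3 hours 35 minutes travel time → 1:18 AM UTC (Sep 10).
Houston is UTC−5:00, so local arrival = 1:18 AM − 5:00 = 8:18 PM on Sep 9.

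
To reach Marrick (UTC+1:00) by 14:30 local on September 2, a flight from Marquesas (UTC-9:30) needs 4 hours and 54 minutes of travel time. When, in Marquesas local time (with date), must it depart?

Target arrival in UTC: 14:30 − 1:00 = 13:30 on Sep 2.
Subtract 4 hours 54 minutes → departure 08:36 UTC on Sep 2.
Marquesas is UTC−9:30: 08:36 − 9:30 = 23:06 on Sep 1.

23:06 on September 1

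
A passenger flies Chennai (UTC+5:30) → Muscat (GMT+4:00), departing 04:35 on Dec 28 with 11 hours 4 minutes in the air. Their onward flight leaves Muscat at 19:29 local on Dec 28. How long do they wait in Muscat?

5 hours 20 minutes

Convert departure to UTC: 04:35 − 5:30 = 23:05 UTC on Dec 27.
Add 11 hours and 4 minutes flight time → 10:09 UTC (Dec 28).
Muscat is UTC+4:00, so local arrival = 10:09 + 4:00 = 14:09 on Dec 28.
Layover = 19:29 − 14:09 = 5 hours 20 minutes.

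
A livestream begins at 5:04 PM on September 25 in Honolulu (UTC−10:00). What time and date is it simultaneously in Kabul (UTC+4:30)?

7:34 AM on September 26

In UTC: 5:04 PM + 10:00 = 3:04 AM on Sep 26.
Kabul is UTC+4:30: 3:04 AM + 4:30 = 7:34 AM on Sep 26.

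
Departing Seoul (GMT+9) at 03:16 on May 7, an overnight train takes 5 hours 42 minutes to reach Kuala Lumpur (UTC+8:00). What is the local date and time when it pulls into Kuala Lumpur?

07:58 on May 7

Convert departure to UTC: 03:16 − 9:00 = 18:16 UTC on May 6.
Add 5 hours and 42 minutes travel time → 23:58 UTC.
Kuala Lumpur is UTC+8:00, so local arrival = 23:58 + 8:00 = 07:58 on May 7.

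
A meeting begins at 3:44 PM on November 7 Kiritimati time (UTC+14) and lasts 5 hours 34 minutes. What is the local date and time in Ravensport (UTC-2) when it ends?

5:18 AM on November 7

Convert start to UTC: 3:44 PM − 14:00 = 1:44 AM UTC on Nov 7.
Add 5 hours 34 minutes duration → 7:18 AM UTC.
Ravensport is UTC−2:00, so local end time = 7:18 AM − 2:00 = 5:18 AM on Nov 7.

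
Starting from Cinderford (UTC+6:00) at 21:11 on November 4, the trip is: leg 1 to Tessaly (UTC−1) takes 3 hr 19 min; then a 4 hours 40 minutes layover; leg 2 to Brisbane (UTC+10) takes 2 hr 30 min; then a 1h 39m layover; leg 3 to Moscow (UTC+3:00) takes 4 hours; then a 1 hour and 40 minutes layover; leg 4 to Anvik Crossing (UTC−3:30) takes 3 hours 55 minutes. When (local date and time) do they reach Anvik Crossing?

09:24 on November 5

Convert departure to UTC: 21:11 − 6:00 = 15:11 UTC on Nov 4.
Add 3 hours 19 minutes leg 1 → 18:30 UTC.
Add 4 hours and 40 minutes layover in Tessaly → 23:10 UTC.
Add 2 hours and 30 minutes leg 2 → 01:40 UTC (Nov 5).
Add 1 hour and 39 minutes layover in Brisbane → 03:19 UTC.
Add 4 hours leg 3 → 07:19 UTC.
Add 1 hour 40 minutes layover in Moscow → 08:59 UTC.
Add 3 hours 55 minutes leg 4 → 12:54 UTC.
Anvik Crossing is UTC−3:30, so local arrival = 12:54 − 3:30 = 09:24 on Nov 5.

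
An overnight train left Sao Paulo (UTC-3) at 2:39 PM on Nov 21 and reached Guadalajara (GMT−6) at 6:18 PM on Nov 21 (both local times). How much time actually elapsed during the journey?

Departure in UTC: 2:39 PM + 3:00 = 5:39 PM on Nov 21.
Arrival in UTC: 6:18 PM + 6:00 = 12:18 AM on Nov 22.
Elapsed = 12:18 AM − 5:39 PM (+1 day) = 6 hours 39 minutes.

6 hours 39 minutes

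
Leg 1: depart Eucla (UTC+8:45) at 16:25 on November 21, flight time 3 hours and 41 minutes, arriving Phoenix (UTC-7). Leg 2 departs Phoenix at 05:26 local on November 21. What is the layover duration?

Convert departure to UTC: 16:25 − 8:45 = 07:40 UTC on Nov 21.
Add 3 hours 41 minutes flight time → 11:21 UTC.
Phoenix is UTC−7:00, so local arrival = 11:21 − 7:00 = 04:21 on Nov 21.
Layover = 05:26 − 04:21 = 1 hour 5 minutes.

1 hour 5 minutes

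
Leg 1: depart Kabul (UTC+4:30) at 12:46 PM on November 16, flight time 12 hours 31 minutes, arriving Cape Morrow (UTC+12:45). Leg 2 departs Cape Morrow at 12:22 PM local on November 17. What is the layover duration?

2 hours 50 minutes

Convert departure to UTC: 12:46 PM − 4:30 = 8:16 AM UTC on Nov 16.
Add 12 hours 31 minutes flight time → 8:47 PM UTC.
Cape Morrow is UTC+12:45, so local arrival = 8:47 PM + 12:45 = 9:32 AM on Nov 17.
Layover = 12:22 PM − 9:32 AM = 2 hours 50 minutes.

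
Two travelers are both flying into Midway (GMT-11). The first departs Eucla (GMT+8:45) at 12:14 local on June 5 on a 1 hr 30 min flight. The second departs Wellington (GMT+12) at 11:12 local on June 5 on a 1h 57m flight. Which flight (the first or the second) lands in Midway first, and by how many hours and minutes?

the second, by 3 hours 50 minutes

Flight 1 in UTC: 12:14 − 8:45 = 03:29 on Jun 5.
+1 hour and 30 minutes → arrive 04:59 UTC on Jun 5.
Flight 2 in UTC: 11:12 − 12:00 = 23:12 on Jun 4.
+1 hour 57 minutes → arrive 01:09 UTC on Jun 5.
Flight 2 lands earlier by 3 hours 50 minutes.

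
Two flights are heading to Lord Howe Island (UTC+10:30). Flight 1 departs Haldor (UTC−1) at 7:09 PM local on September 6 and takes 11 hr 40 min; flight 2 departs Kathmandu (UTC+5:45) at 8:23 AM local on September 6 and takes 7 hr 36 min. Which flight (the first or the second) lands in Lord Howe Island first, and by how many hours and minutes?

the second, by 21 hours 35 minutes

Flight 1 in UTC: 7:09 PM + 1:00 = 8:09 PM on Sep 6.
+11 hours and 40 minutes → arrive 7:49 AM UTC on Sep 7.
Flight 2 in UTC: 8:23 AM − 5:45 = 2:38 AM on Sep 6.
+7 hours and 36 minutes → arrive 10:14 AM UTC on Sep 6.
Flight 2 lands earlier by 21 hours 35 minutes.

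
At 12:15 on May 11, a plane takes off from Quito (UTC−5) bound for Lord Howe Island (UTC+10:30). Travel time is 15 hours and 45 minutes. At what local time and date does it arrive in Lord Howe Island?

19:30 on May 12

Convert departure to UTC: 12:15 + 5:00 = 17:15 UTC on May 11.
Add 15 hours and 45 minutes travel time → 09:00 UTC (May 12).
Lord Howe Island is UTC+10:30, so local arrival = 09:00 + 10:30 = 19:30 on May 12.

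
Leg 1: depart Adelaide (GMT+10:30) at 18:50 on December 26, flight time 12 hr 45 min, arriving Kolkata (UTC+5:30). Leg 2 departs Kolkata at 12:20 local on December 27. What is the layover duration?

Convert departure to UTC: 18:50 − 10:30 = 08:20 UTC on Dec 26.
Add 12 hours and 45 minutes flight time → 21:05 UTC.
Kolkata is UTC+5:30, so local arrival = 21:05 + 5:30 = 02:35 on Dec 27.
Layover = 12:20 − 02:35 = 9 hours 45 minutes.

9 hours 45 minutes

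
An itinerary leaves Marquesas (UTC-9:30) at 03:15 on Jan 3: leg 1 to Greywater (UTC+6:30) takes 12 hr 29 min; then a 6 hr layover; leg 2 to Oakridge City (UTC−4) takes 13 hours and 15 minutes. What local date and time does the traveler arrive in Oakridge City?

16:29 on January 4

Convert departure to UTC: 03:15 + 9:30 = 12:45 UTC on Jan 3.
Add 12 hours and 29 minutes leg 1 → 01:14 UTC (Jan 4).
Add 6 hours layover in Greywater → 07:14 UTC.
Add 13 hours 15 minutes leg 2 → 20:29 UTC.
Oakridge City is UTC−4:00, so local arrival = 20:29 − 4:00 = 16:29 on Jan 4.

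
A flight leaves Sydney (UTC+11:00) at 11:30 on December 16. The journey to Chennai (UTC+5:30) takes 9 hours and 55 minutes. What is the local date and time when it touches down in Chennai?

Convert departure to UTC: 11:30 − 11:00 = 00:30 UTC on Dec 16.
Add 9 hours and 55 minutes travel time → 10:25 UTC.
Chennai is UTC+5:30, so local arrival = 10:25 + 5:30 = 15:55 on Dec 16.

15:55 on Dec 16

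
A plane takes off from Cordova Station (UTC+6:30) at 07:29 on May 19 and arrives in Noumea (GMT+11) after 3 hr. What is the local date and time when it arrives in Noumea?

14:59 on May 19

Convert departure to UTC: 07:29 − 6:30 = 00:59 UTC on May 19.
Add 3 hours travel time → 03:59 UTC.
Noumea is UTC+11:00, so local arrival = 03:59 + 11:00 = 14:59 on May 19.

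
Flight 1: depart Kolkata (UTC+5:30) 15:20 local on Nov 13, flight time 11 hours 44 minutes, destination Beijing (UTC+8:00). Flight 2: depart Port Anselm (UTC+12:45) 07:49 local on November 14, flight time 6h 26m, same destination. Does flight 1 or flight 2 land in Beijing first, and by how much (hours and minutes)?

the first, by 3 hours 56 minutes

Flight 1 in UTC: 15:20 − 5:30 = 09:50 on Nov 13.
+11 hours 44 minutes → arrive 21:34 UTC on Nov 13.
Flight 2 in UTC: 07:49 − 12:45 = 19:04 on Nov 13.
+6 hours and 26 minutes → arrive 01:30 UTC on Nov 14.
Flight 1 lands earlier by 3 hours 56 minutes.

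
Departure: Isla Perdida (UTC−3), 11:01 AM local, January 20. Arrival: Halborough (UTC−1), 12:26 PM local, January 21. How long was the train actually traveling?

Departure in UTC: 11:01 AM + 3:00 = 2:01 PM on Jan 20.
Arrival in UTC: 12:26 PM + 1:00 = 1:26 PM on Jan 21.
Elapsed = 1:26 PM − 2:01 PM (+1 day) = 23 hours 25 minutes.

23 hours 25 minutes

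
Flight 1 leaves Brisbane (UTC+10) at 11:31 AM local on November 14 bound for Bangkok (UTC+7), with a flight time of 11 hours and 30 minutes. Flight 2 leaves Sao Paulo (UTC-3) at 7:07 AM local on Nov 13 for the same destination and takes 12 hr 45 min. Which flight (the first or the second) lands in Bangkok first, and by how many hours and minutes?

Flight 1 in UTC: 11:31 AM − 10:00 = 1:31 AM on Nov 14.
+11 hours 30 minutes → arrive 1:01 PM UTC on Nov 14.
Flight 2 in UTC: 7:07 AM + 3:00 = 10:07 AM on Nov 13.
+12 hours and 45 minutes → arrive 10:52 PM UTC on Nov 13.
Flight 2 lands earlier by 14 hours 9 minutes.

the second, by 14 hours 9 minutes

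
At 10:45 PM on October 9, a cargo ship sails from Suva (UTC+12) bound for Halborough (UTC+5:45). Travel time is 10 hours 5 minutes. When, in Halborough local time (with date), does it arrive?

Convert departure to UTC: 10:45 PM − 12:00 = 10:45 AM UTC on Oct 9.
Add 10 hours and 5 minutes travel time → 8:50 PM UTC.
Halborough is UTC+5:45, so local arrival = 8:50 PM + 5:45 = 2:35 AM on Oct 10.

2:35 AM on Oct 10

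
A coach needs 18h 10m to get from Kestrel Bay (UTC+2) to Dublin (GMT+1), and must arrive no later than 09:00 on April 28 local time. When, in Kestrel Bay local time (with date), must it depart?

Target arrival in UTC: 09:00 − 1:00 = 08:00 on Apr 28.
Subtract 18 hours and 10 minutes → departure 13:50 UTC on Apr 27.
Kestrel Bay is UTC+2:00: 13:50 + 2:00 = 15:50 on Apr 27.

15:50 on April 27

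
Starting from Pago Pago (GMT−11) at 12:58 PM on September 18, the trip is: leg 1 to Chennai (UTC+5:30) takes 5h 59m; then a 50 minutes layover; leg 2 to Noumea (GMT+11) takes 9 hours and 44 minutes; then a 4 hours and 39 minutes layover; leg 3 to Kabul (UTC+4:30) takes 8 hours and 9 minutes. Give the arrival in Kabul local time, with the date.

Convert departure to UTC: 12:58 PM + 11:00 = 11:58 PM UTC on Sep 18.
Add 5 hours 59 minutes leg 1 → 5:57 AM UTC (Sep 19).
Add 50 minutes layover in Chennai → 6:47 AM UTC.
Add 9 hours 44 minutes leg 2 → 4:31 PM UTC.
Add 4 hours and 39 minutes layover in Noumea → 9:10 PM UTC.
Add 8 hours 9 minutes leg 3 → 5:19 AM UTC (Sep 20).
Kabul is UTC+4:30, so local arrival = 5:19 AM + 4:30 = 9:49 AM on Sep 20.

9:49 AM on September 20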